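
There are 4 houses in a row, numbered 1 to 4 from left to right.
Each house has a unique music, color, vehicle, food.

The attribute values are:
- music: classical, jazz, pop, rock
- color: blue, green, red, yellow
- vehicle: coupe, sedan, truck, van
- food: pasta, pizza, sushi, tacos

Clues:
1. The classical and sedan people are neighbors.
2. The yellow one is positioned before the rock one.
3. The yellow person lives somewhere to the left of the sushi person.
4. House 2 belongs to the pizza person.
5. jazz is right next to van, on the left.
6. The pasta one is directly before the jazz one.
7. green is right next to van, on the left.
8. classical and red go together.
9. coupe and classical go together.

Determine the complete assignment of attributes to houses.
Solution:

House | Music | Color | Vehicle | Food
--------------------------------------
  1   | classical | red | coupe | pasta
  2   | jazz | green | sedan | pizza
  3   | pop | yellow | van | tacos
  4   | rock | blue | truck | sushi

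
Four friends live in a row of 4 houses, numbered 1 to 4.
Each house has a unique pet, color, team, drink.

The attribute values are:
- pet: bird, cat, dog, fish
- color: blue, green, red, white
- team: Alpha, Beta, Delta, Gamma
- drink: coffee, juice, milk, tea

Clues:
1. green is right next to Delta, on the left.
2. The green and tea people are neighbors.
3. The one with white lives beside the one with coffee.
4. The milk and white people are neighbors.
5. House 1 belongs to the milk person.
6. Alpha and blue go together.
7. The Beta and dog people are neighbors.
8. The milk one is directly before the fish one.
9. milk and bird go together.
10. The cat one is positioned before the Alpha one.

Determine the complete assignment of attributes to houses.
Solution:

House | Pet | Color | Team | Drink
----------------------------------
  1   | bird | green | Gamma | milk
  2   | fish | white | Delta | tea
  3   | cat | red | Beta | coffee
  4   | dog | blue | Alpha | juice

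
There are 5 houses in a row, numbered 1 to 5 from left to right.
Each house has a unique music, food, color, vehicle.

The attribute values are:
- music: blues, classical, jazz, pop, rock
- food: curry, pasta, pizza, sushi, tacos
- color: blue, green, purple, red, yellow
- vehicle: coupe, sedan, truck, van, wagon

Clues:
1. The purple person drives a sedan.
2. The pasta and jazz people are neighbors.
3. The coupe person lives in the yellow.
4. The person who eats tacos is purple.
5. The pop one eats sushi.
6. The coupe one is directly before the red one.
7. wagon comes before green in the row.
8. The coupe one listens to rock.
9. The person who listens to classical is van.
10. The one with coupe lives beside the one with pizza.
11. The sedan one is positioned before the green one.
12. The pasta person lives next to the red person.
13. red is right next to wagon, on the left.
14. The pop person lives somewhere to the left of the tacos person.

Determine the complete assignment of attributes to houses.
Solution:

House | Music | Food | Color | Vehicle
--------------------------------------
  1   | rock | pasta | yellow | coupe
  2   | jazz | pizza | red | truck
  3   | pop | sushi | blue | wagon
  4   | blues | tacos | purple | sedan
  5   | classical | curry | green | van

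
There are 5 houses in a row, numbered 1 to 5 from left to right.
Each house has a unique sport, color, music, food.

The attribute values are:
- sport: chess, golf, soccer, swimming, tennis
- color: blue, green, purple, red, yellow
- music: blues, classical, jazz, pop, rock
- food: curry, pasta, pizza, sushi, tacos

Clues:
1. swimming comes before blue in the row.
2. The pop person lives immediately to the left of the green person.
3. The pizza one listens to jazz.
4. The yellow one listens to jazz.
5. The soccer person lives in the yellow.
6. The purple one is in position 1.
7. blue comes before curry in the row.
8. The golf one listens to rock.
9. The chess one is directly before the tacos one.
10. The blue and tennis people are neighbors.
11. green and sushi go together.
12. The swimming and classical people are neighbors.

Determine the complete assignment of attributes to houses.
Solution:

House | Sport | Color | Music | Food
------------------------------------
  1   | swimming | purple | pop | pasta
  2   | chess | green | classical | sushi
  3   | golf | blue | rock | tacos
  4   | tennis | red | blues | curry
  5   | soccer | yellow | jazz | pizza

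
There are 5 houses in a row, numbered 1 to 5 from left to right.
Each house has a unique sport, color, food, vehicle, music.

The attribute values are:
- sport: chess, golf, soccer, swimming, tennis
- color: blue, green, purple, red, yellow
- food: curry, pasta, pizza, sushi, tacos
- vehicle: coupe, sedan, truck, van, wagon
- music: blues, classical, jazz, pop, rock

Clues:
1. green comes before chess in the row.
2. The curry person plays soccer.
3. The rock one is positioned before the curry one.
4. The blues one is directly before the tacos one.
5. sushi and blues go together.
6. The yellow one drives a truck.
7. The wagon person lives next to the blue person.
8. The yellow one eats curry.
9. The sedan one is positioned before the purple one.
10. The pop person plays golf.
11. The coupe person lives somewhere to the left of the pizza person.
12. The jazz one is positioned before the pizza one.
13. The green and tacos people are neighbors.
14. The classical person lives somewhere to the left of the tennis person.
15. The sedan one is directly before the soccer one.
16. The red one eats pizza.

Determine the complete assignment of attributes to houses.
Solution:

House | Sport | Color | Food | Vehicle | Music
----------------------------------------------
  1   | swimming | green | sushi | wagon | blues
  2   | chess | blue | tacos | sedan | rock
  3   | soccer | yellow | curry | truck | classical
  4   | tennis | purple | pasta | coupe | jazz
  5   | golf | red | pizza | van | pop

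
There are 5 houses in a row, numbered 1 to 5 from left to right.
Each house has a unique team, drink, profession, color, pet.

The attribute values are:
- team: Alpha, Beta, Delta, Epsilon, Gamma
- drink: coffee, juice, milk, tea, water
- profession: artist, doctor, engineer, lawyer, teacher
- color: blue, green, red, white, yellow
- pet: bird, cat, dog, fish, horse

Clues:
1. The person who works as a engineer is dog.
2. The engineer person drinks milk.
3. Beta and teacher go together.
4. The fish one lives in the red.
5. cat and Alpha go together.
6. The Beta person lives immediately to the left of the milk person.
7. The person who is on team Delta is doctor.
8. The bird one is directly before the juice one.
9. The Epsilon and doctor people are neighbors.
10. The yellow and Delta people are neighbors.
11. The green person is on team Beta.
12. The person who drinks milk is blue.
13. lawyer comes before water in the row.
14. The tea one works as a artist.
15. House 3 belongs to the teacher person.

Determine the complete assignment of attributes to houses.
Solution:

House | Team | Drink | Profession | Color | Pet
-----------------------------------------------
  1   | Epsilon | coffee | lawyer | yellow | bird
  2   | Delta | juice | doctor | red | fish
  3   | Beta | water | teacher | green | horse
  4   | Gamma | milk | engineer | blue | dog
  5   | Alpha | tea | artist | white | cat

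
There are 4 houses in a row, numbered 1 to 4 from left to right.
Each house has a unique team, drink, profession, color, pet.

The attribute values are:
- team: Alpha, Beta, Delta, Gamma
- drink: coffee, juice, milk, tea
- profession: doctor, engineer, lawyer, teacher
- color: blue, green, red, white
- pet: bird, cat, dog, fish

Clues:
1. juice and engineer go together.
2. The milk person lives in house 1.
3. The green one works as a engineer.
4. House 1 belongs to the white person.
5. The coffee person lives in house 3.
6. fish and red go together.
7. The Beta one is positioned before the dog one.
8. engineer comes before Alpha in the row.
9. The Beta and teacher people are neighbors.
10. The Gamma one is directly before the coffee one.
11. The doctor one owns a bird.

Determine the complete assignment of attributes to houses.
Solution:

House | Team | Drink | Profession | Color | Pet
-----------------------------------------------
  1   | Delta | milk | doctor | white | bird
  2   | Gamma | juice | engineer | green | cat
  3   | Beta | coffee | lawyer | red | fish
  4   | Alpha | tea | teacher | blue | dog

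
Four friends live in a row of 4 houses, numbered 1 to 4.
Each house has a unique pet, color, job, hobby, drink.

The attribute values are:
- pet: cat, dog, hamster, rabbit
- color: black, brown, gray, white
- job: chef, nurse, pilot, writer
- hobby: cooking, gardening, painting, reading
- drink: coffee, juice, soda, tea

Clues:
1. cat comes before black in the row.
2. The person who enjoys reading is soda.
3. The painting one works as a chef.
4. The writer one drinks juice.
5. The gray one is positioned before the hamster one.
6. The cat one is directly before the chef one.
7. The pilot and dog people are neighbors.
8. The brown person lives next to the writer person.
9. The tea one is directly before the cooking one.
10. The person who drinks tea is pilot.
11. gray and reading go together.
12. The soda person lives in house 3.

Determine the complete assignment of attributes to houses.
Solution:

House | Pet | Color | Job | Hobby | Drink
-----------------------------------------
  1   | rabbit | brown | pilot | gardening | tea
  2   | dog | white | writer | cooking | juice
  3   | cat | gray | nurse | reading | soda
  4   | hamster | black | chef | painting | coffee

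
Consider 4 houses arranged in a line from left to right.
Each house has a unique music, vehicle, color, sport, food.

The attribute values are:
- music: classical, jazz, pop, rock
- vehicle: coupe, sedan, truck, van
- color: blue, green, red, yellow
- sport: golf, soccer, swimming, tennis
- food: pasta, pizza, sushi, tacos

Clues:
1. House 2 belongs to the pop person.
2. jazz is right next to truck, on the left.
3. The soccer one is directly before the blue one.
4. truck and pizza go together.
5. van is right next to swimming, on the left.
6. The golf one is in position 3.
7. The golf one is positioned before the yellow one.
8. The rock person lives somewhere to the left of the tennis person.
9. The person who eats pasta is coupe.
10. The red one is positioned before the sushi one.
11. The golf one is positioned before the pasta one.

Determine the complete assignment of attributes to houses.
Solution:

House | Music | Vehicle | Color | Sport | Food
----------------------------------------------
  1   | jazz | van | red | soccer | tacos
  2   | pop | truck | blue | swimming | pizza
  3   | rock | sedan | green | golf | sushi
  4   | classical | coupe | yellow | tennis | pasta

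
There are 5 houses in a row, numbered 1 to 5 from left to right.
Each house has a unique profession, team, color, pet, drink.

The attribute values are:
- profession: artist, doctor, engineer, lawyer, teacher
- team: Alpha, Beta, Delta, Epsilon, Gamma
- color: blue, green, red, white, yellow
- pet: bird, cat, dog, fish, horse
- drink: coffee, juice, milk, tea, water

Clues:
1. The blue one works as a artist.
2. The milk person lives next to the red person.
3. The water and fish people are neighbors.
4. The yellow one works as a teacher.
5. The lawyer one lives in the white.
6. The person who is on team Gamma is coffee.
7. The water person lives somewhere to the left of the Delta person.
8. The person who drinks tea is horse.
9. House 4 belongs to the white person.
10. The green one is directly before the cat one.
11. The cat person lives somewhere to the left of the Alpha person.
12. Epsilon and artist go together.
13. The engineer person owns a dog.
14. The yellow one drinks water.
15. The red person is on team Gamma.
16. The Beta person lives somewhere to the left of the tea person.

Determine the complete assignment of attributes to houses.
Solution:

House | Profession | Team | Color | Pet | Drink
-----------------------------------------------
  1   | engineer | Beta | green | dog | milk
  2   | doctor | Gamma | red | cat | coffee
  3   | teacher | Alpha | yellow | bird | water
  4   | lawyer | Delta | white | fish | juice
  5   | artist | Epsilon | blue | horse | tea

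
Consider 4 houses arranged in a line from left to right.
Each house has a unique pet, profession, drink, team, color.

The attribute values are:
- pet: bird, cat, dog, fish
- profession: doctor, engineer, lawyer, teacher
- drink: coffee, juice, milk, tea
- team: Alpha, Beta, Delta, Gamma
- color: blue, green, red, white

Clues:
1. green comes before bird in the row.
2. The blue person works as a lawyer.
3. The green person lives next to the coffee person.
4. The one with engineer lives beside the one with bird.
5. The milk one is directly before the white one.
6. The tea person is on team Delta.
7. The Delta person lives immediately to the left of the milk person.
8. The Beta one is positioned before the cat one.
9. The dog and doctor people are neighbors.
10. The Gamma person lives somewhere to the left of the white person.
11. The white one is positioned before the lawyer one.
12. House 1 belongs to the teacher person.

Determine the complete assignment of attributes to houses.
Solution:

House | Pet | Profession | Drink | Team | Color
-----------------------------------------------
  1   | fish | teacher | tea | Delta | red
  2   | dog | engineer | milk | Gamma | green
  3   | bird | doctor | coffee | Beta | white
  4   | cat | lawyer | juice | Alpha | blue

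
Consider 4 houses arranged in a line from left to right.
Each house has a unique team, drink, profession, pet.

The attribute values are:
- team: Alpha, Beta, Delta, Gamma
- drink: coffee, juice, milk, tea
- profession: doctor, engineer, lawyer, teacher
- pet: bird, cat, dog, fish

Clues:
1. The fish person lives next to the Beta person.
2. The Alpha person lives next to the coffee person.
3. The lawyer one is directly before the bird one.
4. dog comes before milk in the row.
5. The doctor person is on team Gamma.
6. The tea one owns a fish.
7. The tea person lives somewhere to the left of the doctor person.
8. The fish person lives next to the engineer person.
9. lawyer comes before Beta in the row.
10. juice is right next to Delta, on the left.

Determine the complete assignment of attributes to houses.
Solution:

House | Team | Drink | Profession | Pet
---------------------------------------
  1   | Alpha | tea | lawyer | fish
  2   | Beta | coffee | engineer | bird
  3   | Gamma | juice | doctor | dog
  4   | Delta | milk | teacher | cat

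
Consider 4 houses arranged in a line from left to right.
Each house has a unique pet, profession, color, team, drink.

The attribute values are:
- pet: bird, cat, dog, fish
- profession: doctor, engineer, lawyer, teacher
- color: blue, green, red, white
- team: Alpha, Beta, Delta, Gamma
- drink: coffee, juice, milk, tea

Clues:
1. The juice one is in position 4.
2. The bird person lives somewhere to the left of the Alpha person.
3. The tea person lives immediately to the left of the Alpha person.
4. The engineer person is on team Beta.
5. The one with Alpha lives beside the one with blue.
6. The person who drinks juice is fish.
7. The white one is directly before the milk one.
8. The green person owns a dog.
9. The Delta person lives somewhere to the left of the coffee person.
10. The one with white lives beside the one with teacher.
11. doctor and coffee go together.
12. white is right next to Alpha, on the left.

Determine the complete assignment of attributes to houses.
Solution:

House | Pet | Profession | Color | Team | Drink
-----------------------------------------------
  1   | bird | lawyer | white | Delta | tea
  2   | dog | teacher | green | Alpha | milk
  3   | cat | doctor | blue | Gamma | coffee
  4   | fish | engineer | red | Beta | juice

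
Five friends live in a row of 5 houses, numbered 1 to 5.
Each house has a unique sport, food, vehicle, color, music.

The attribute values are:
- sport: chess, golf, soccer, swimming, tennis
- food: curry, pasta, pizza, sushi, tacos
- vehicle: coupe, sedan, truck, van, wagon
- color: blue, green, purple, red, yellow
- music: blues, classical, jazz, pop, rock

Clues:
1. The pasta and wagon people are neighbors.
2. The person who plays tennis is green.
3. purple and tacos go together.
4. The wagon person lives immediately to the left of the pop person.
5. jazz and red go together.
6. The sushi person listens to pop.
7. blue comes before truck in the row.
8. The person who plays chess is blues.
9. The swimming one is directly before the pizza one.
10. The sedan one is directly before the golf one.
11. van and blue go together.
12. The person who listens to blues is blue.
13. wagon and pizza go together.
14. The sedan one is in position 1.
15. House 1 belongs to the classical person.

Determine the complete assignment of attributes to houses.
Solution:

House | Sport | Food | Vehicle | Color | Music
----------------------------------------------
  1   | swimming | pasta | sedan | yellow | classical
  2   | golf | pizza | wagon | red | jazz
  3   | tennis | sushi | coupe | green | pop
  4   | chess | curry | van | blue | blues
  5   | soccer | tacos | truck | purple | rock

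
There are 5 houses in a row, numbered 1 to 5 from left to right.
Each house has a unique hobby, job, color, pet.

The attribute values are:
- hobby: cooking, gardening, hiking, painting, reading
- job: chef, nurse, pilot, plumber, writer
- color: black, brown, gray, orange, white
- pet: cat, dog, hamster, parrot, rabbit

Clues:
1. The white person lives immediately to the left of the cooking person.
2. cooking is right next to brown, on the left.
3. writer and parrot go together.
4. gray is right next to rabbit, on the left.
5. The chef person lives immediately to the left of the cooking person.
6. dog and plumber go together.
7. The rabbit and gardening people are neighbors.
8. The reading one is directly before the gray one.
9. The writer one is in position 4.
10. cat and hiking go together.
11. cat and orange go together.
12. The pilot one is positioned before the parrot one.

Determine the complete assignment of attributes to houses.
Solution:

House | Hobby | Job | Color | Pet
---------------------------------
  1   | reading | chef | white | hamster
  2   | cooking | plumber | gray | dog
  3   | painting | pilot | brown | rabbit
  4   | gardening | writer | black | parrot
  5   | hiking | nurse | orange | cat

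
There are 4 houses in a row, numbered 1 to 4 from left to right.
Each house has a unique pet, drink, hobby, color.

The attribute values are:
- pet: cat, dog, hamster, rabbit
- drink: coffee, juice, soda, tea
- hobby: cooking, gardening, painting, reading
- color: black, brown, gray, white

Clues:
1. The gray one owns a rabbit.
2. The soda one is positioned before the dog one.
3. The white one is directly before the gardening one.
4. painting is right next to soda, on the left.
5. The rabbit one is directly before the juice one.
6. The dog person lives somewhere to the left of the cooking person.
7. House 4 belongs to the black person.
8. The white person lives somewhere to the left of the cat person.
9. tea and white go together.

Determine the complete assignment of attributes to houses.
Solution:

House | Pet | Drink | Hobby | Color
-----------------------------------
  1   | hamster | tea | painting | white
  2   | rabbit | soda | gardening | gray
  3   | dog | juice | reading | brown
  4   | cat | coffee | cooking | black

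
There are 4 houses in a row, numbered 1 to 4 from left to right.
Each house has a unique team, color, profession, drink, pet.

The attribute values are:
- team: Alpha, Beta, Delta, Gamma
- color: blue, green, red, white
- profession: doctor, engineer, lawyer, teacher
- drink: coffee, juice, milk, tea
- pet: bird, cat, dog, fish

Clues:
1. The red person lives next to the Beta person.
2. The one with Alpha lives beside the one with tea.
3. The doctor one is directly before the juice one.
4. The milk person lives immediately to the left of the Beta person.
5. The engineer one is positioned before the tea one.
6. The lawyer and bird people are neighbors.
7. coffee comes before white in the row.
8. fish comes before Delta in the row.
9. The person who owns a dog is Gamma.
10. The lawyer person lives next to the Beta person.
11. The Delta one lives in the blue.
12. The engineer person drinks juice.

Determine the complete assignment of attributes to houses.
Solution:

House | Team | Color | Profession | Drink | Pet
-----------------------------------------------
  1   | Gamma | red | lawyer | milk | dog
  2   | Beta | green | doctor | coffee | bird
  3   | Alpha | white | engineer | juice | fish
  4   | Delta | blue | teacher | tea | cat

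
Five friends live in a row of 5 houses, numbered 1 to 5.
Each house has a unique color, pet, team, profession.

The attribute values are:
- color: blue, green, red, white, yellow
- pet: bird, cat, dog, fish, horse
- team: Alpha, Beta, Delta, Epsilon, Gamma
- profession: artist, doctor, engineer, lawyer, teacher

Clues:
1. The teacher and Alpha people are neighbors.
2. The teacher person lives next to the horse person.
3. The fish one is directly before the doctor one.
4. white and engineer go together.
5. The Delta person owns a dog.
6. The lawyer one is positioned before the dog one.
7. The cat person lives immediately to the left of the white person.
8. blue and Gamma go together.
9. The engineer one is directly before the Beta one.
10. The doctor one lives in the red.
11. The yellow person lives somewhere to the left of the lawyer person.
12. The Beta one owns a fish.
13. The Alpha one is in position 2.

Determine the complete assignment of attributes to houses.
Solution:

House | Color | Pet | Team | Profession
---------------------------------------
  1   | yellow | cat | Epsilon | teacher
  2   | white | horse | Alpha | engineer
  3   | green | fish | Beta | lawyer
  4   | red | dog | Delta | doctor
  5   | blue | bird | Gamma | artist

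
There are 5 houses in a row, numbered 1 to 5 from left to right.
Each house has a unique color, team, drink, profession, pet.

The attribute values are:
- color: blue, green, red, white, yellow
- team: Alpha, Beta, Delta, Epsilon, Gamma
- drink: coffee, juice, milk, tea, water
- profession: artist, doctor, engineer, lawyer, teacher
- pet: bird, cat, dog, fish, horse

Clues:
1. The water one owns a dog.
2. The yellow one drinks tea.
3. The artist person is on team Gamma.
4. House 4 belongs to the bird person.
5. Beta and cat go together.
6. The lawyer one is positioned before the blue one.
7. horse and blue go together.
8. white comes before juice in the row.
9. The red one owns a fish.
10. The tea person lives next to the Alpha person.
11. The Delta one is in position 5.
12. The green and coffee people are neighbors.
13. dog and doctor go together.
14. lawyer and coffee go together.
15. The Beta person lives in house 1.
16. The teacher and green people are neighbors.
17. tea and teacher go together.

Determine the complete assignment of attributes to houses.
Solution:

House | Color | Team | Drink | Profession | Pet
-----------------------------------------------
  1   | yellow | Beta | tea | teacher | cat
  2   | green | Alpha | water | doctor | dog
  3   | red | Epsilon | coffee | lawyer | fish
  4   | white | Gamma | milk | artist | bird
  5   | blue | Delta | juice | engineer | horse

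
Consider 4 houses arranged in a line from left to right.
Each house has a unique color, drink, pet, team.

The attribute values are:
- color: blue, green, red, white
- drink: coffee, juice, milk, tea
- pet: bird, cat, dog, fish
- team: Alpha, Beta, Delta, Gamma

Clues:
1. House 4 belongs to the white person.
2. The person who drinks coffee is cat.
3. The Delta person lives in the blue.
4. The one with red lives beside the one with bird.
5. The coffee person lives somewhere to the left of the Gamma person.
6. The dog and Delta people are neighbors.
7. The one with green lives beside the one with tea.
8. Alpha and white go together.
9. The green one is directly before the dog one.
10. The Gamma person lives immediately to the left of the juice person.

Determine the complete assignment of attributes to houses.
Solution:

House | Color | Drink | Pet | Team
----------------------------------
  1   | green | coffee | cat | Beta
  2   | red | tea | dog | Gamma
  3   | blue | juice | bird | Delta
  4   | white | milk | fish | Alpha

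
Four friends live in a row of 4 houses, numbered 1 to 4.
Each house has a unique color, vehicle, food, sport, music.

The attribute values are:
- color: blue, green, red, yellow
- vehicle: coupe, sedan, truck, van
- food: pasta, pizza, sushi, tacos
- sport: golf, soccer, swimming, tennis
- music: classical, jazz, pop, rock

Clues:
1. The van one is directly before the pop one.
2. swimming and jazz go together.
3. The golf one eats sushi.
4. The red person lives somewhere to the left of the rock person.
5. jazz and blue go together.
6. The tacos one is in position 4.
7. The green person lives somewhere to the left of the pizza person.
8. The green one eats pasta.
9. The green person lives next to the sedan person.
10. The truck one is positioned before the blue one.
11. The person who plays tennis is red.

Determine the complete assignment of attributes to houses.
Solution:

House | Color | Vehicle | Food | Sport | Music
----------------------------------------------
  1   | green | van | pasta | soccer | classical
  2   | red | sedan | pizza | tennis | pop
  3   | yellow | truck | sushi | golf | rock
  4   | blue | coupe | tacos | swimming | jazz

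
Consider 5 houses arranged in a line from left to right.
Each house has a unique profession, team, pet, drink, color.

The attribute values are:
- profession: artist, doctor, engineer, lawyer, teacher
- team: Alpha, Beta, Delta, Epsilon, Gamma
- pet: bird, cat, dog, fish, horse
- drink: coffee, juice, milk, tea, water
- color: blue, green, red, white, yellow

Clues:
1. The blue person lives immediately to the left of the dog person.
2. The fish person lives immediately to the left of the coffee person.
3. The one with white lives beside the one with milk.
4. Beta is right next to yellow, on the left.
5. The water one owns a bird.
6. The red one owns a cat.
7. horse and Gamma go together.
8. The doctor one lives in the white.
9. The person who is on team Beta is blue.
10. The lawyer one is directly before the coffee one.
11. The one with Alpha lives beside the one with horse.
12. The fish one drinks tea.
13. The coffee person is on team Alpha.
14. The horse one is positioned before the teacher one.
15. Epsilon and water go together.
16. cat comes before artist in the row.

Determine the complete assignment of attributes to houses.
Solution:

House | Profession | Team | Pet | Drink | Color
-----------------------------------------------
  1   | lawyer | Beta | fish | tea | blue
  2   | engineer | Alpha | dog | coffee | yellow
  3   | doctor | Gamma | horse | juice | white
  4   | teacher | Delta | cat | milk | red
  5   | artist | Epsilon | bird | water | green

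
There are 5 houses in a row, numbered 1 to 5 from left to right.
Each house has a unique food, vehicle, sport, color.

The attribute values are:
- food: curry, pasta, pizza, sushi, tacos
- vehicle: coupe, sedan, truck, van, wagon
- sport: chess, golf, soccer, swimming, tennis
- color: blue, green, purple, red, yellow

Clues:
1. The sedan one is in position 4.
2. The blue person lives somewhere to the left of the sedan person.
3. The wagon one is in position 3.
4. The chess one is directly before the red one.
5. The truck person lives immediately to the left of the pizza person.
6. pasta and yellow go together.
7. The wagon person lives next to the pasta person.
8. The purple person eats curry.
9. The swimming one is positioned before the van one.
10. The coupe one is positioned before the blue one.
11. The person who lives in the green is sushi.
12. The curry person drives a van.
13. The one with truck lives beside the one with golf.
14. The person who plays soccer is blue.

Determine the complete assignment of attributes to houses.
Solution:

House | Food | Vehicle | Sport | Color
--------------------------------------
  1   | sushi | truck | chess | green
  2   | pizza | coupe | golf | red
  3   | tacos | wagon | soccer | blue
  4   | pasta | sedan | swimming | yellow
  5   | curry | van | tennis | purple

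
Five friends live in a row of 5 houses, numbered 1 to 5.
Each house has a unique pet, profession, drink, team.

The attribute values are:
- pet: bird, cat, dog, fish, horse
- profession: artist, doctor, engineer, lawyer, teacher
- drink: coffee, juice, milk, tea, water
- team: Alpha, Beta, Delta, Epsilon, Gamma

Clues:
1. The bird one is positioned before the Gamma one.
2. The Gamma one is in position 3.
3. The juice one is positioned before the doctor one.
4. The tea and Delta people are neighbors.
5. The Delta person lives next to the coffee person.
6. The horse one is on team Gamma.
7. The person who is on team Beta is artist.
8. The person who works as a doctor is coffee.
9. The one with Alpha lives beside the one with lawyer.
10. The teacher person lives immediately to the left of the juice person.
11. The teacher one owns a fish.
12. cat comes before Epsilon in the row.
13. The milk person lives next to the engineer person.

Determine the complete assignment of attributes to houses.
Solution:

House | Pet | Profession | Drink | Team
---------------------------------------
  1   | fish | teacher | tea | Alpha
  2   | bird | lawyer | juice | Delta
  3   | horse | doctor | coffee | Gamma
  4   | cat | artist | milk | Beta
  5   | dog | engineer | water | Epsilon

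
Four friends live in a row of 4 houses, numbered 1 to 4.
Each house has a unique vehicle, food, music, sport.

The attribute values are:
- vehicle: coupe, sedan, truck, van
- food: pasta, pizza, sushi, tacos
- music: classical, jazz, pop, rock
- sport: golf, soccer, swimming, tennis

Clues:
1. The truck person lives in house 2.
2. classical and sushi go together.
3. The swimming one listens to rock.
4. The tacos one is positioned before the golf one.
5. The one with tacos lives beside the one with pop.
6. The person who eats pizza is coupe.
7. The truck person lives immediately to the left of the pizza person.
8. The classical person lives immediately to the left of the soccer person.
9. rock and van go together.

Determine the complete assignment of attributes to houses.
Solution:

House | Vehicle | Food | Music | Sport
--------------------------------------
  1   | sedan | sushi | classical | tennis
  2   | truck | tacos | jazz | soccer
  3   | coupe | pizza | pop | golf
  4   | van | pasta | rock | swimming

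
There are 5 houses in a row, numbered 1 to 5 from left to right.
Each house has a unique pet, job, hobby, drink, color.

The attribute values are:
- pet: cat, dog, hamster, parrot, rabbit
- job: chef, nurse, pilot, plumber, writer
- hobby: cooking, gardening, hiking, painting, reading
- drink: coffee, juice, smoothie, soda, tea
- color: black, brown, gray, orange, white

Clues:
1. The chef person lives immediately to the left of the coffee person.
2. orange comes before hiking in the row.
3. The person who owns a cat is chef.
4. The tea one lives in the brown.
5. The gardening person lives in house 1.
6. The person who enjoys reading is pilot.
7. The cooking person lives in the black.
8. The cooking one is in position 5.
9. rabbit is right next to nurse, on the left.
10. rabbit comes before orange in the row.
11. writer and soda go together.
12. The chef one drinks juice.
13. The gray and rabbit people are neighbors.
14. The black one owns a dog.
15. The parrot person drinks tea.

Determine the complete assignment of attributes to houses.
Solution:

House | Pet | Job | Hobby | Drink | Color
-----------------------------------------
  1   | cat | chef | gardening | juice | gray
  2   | rabbit | pilot | reading | coffee | white
  3   | hamster | nurse | painting | smoothie | orange
  4   | parrot | plumber | hiking | tea | brown
  5   | dog | writer | cooking | soda | black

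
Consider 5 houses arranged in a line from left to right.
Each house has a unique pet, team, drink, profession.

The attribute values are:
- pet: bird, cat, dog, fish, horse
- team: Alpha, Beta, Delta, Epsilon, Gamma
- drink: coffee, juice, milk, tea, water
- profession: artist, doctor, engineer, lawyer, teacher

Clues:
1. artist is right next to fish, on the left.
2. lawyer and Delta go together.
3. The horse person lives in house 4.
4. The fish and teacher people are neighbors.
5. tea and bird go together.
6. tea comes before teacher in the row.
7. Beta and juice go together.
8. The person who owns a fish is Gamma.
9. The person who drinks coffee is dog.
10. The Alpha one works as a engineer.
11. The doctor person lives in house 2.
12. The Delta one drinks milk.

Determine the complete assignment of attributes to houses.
Solution:

House | Pet | Team | Drink | Profession
---------------------------------------
  1   | bird | Epsilon | tea | artist
  2   | fish | Gamma | water | doctor
  3   | cat | Beta | juice | teacher
  4   | horse | Delta | milk | lawyer
  5   | dog | Alpha | coffee | engineer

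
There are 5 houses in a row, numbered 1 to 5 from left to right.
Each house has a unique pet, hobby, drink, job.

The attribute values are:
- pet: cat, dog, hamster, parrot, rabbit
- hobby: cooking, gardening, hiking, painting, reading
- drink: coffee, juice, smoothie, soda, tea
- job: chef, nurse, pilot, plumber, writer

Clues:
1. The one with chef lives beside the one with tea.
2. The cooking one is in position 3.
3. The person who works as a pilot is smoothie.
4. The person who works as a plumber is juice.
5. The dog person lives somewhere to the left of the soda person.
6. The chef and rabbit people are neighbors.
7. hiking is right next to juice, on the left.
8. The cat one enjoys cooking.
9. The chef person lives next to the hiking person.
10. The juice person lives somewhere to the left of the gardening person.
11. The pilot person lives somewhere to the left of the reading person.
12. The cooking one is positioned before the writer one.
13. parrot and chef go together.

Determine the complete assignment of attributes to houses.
Solution:

House | Pet | Hobby | Drink | Job
---------------------------------
  1   | parrot | painting | coffee | chef
  2   | rabbit | hiking | tea | nurse
  3   | cat | cooking | juice | plumber
  4   | dog | gardening | smoothie | pilot
  5   | hamster | reading | soda | writer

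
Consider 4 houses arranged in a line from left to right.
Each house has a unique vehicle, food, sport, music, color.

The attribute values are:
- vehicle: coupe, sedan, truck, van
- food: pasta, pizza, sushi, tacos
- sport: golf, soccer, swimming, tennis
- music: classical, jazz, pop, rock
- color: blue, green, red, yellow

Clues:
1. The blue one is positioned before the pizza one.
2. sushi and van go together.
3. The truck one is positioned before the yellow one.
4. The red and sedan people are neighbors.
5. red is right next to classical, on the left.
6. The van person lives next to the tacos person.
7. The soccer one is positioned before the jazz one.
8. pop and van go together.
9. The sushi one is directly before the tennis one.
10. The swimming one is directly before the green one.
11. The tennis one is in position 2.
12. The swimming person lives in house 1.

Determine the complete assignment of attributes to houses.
Solution:

House | Vehicle | Food | Sport | Music | Color
----------------------------------------------
  1   | van | sushi | swimming | pop | red
  2   | sedan | tacos | tennis | classical | green
  3   | truck | pasta | soccer | rock | blue
  4   | coupe | pizza | golf | jazz | yellow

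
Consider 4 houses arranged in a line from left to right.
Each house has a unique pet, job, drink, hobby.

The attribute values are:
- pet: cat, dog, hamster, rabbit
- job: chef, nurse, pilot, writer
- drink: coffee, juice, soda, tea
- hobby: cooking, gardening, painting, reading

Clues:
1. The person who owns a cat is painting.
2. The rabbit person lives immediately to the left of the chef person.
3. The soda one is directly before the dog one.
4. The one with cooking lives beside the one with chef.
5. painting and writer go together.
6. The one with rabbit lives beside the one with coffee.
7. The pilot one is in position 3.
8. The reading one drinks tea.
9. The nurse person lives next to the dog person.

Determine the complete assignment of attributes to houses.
Solution:

House | Pet | Job | Drink | Hobby
---------------------------------
  1   | rabbit | nurse | soda | cooking
  2   | dog | chef | coffee | gardening
  3   | hamster | pilot | tea | reading
  4   | cat | writer | juice | painting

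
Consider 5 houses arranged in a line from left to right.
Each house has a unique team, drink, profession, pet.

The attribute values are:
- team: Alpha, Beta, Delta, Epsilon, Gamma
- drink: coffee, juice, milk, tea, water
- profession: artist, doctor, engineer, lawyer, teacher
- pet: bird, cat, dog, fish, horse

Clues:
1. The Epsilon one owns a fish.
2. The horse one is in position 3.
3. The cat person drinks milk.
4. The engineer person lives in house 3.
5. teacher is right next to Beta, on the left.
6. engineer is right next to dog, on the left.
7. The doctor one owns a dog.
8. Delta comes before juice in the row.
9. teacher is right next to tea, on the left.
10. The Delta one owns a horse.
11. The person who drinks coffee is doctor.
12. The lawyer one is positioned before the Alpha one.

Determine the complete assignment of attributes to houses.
Solution:

House | Team | Drink | Profession | Pet
---------------------------------------
  1   | Gamma | milk | teacher | cat
  2   | Beta | tea | lawyer | bird
  3   | Delta | water | engineer | horse
  4   | Alpha | coffee | doctor | dog
  5   | Epsilon | juice | artist | fish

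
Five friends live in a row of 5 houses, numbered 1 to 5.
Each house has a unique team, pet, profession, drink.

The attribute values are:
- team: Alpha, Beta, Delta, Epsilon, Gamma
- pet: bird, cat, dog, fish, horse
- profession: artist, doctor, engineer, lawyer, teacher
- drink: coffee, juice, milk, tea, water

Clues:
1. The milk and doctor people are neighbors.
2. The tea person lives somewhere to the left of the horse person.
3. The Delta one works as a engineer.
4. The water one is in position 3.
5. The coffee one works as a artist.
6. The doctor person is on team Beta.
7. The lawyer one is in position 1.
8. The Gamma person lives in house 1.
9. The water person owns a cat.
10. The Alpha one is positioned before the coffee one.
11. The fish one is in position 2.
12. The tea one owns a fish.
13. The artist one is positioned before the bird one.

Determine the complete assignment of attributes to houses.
Solution:

House | Team | Pet | Profession | Drink
---------------------------------------
  1   | Gamma | dog | lawyer | milk
  2   | Beta | fish | doctor | tea
  3   | Alpha | cat | teacher | water
  4   | Epsilon | horse | artist | coffee
  5   | Delta | bird | engineer | juice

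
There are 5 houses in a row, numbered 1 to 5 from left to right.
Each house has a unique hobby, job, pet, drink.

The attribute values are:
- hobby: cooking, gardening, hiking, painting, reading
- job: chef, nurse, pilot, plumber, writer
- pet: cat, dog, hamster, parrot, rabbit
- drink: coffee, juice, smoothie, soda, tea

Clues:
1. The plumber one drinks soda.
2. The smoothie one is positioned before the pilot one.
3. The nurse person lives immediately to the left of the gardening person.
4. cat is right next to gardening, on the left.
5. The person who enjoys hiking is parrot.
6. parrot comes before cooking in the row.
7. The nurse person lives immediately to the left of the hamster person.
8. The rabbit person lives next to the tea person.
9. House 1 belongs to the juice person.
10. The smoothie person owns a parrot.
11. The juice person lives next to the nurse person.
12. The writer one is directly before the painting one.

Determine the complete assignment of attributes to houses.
Solution:

House | Hobby | Job | Pet | Drink
---------------------------------
  1   | reading | writer | rabbit | juice
  2   | painting | nurse | cat | tea
  3   | gardening | plumber | hamster | soda
  4   | hiking | chef | parrot | smoothie
  5   | cooking | pilot | dog | coffee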